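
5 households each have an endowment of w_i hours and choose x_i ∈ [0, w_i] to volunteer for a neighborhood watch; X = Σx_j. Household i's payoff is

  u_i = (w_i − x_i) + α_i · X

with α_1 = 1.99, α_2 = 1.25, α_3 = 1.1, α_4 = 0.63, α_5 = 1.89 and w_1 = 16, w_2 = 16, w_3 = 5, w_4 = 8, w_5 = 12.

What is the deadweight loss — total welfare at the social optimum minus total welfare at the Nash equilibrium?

∂u_i/∂x_i = α_i − 1, so household i contributes w_i if α_i > 1, else 0.
α_i > 1 for i ∈ {1, 2, 3, 5}; NE contributions (16, 16, 5, 0, 12), X = 49.
W^NE = Σw_i − X^NE + (Σα_i)·X^NE = 57 + 5.86·49 = 344.14.
Planner: ∂(Σu_j)/∂x_i = Σα_j − 1 = 5.86 > 0, so everyone contributes w_i; X^SO = 57, W^SO = 57 + 5.86·57 = 391.02.
Deadweight loss = 46.88.

46.88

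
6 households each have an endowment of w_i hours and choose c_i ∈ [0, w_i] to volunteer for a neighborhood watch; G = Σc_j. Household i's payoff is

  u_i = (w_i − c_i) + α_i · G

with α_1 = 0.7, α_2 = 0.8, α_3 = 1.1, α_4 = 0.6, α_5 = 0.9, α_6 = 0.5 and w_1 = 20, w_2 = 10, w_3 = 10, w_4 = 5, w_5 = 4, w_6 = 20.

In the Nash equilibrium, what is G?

10

∂u_i/∂c_i = α_i − 1, so household i contributes w_i if α_i > 1, else 0.
α_i > 1 for i ∈ {3}; NE contributions (0, 0, 10, 0, 0, 0), G = 10.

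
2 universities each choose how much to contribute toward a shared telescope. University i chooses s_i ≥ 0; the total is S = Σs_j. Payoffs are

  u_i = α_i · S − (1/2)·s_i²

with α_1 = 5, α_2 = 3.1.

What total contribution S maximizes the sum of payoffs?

Planner FOC: ∂(Σu_j)/∂s_i = (Σα_j) − s_i = 0, so s_i^SO = Σα_j = 8.1 for every i; S^SO = 16.2.

16.2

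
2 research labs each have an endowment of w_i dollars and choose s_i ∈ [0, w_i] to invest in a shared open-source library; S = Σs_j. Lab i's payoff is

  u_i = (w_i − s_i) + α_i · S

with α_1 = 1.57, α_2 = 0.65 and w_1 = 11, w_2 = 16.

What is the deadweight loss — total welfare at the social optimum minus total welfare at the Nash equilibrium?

19.52

∂u_i/∂s_i = α_i − 1, so lab i contributes w_i if α_i > 1, else 0.
α_i > 1 for i ∈ {1}; NE contributions (11, 0), S = 11.
W^NE = Σw_i − S^NE + (Σα_i)·S^NE = 27 + 1.22·11 = 40.42.
Planner: ∂(Σu_j)/∂s_i = Σα_j − 1 = 1.22 > 0, so everyone contributes w_i; S^SO = 27, W^SO = 27 + 1.22·27 = 59.94.
Deadweight loss = 19.52.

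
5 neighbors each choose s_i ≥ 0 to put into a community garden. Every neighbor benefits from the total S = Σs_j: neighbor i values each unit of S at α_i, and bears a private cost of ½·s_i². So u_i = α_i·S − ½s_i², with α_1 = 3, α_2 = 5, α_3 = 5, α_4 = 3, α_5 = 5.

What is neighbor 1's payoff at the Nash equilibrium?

58.5

Neighbor i's FOC: ∂u_i/∂s_i = α_i − s_i = 0, so s_i* = α_i.
NE contributions = (3, 5, 5, 3, 5); S = 21.
u_1 = α_1·S − ½·(s_1)² = 3·21 − ½·3² = 58.5.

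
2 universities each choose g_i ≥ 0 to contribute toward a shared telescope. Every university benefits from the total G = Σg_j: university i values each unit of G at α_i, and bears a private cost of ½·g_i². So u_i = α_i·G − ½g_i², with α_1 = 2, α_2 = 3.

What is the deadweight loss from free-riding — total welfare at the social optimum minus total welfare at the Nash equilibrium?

6.5

University i's FOC: ∂u_i/∂g_i = α_i − g_i = 0, so g_i* = α_i.
NE contributions = (2, 3); G = 5.
W^NE = (Σα)·G − ½Σα_i² = 5² − ½·13 = 18.5.
Planner sets g_i = Σα_j = 5 for every i, so G^SO = 2·5 = 10.
W^SO = (Σα)·G^SO − ½·2·(Σα)² = (2/2)·5² = 25.
Deadweight loss = W^SO − W^NE = 6.5.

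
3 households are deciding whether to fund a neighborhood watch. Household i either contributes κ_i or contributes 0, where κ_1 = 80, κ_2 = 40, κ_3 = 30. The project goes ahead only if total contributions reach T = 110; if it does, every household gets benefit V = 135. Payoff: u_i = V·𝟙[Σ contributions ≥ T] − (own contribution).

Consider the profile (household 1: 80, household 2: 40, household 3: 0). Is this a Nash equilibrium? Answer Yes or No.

Total = 120 ≥ 110: provided.
Household 1 (pledges 80, payoff 55): dropping to 0 → total 40, payoff 0. No gain.
Household 2 (pledges 40, payoff 95): dropping to 0 → total 80, payoff 0. No gain.
Household 3 (pledges 0, payoff 135): pledging 30 → total 150, payoff 105. No gain.

Yes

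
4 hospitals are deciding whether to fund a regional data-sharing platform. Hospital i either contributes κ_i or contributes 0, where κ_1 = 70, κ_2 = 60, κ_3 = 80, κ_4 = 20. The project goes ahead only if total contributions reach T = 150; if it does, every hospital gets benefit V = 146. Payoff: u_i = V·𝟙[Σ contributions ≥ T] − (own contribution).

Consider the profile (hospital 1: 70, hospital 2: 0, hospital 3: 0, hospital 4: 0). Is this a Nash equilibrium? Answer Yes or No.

No

Total = 70 < 150: not provided.
Hospital 1 (pledges 70, payoff -70): dropping to 0 → total 0, payoff 0. Profitable deviation.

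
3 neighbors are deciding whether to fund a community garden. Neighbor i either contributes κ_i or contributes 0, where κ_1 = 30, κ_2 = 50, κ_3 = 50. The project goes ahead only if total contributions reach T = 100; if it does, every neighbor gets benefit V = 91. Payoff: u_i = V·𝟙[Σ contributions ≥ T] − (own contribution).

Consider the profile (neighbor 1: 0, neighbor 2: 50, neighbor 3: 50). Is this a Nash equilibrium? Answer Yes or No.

Total = 100 ≥ 100: provided.
Neighbor 1 (pledges 0, payoff 91): pledging 30 → total 130, payoff 61. No gain.
Neighbor 2 (pledges 50, payoff 41): dropping to 0 → total 50, payoff 0. No gain.
Neighbor 3 (pledges 50, payoff 41): dropping to 0 → total 50, payoff 0. No gain.

Yes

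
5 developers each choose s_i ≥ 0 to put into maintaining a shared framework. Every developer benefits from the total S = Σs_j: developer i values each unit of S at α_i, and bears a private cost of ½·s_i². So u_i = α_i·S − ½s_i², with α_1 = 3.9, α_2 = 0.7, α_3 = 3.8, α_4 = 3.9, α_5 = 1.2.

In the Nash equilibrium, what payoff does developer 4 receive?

45.045

Developer i's FOC: ∂u_i/∂s_i = α_i − s_i = 0, so s_i* = α_i.
NE contributions = (3.9, 0.7, 3.8, 3.9, 1.2); S = 13.5.
u_4 = α_4·S − ½·(s_4)² = 3.9·13.5 − ½·3.9² = 45.045.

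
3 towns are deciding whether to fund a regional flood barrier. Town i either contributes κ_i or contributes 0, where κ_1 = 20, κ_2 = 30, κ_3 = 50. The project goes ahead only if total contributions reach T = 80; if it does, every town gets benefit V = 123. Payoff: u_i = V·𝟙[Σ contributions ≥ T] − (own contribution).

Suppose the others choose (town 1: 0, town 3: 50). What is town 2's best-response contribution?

Others' total = 50. Contributing 30 brings total to 80 ≥ 80: gain V − κ_2 = 93.
Best response: 30.

30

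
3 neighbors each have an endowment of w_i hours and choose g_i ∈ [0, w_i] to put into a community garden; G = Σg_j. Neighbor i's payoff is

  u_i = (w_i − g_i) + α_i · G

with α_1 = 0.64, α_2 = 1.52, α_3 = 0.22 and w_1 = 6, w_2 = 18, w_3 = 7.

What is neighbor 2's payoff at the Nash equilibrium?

27.36

∂u_i/∂g_i = α_i − 1, so neighbor i contributes w_i if α_i > 1, else 0.
α_i > 1 for i ∈ {2}; NE contributions (0, 18, 0), G = 18.
u_2 = (18 − 18) + 1.52·18 = 27.36.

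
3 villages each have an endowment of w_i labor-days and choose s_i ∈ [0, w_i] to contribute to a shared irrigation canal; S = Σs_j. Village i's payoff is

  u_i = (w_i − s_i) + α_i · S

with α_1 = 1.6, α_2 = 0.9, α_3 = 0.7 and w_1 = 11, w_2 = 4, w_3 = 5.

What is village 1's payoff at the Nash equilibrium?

17.6

∂u_i/∂s_i = α_i − 1, so village i contributes w_i if α_i > 1, else 0.
α_i > 1 for i ∈ {1}; NE contributions (11, 0, 0), S = 11.
u_1 = (11 − 11) + 1.6·11 = 17.6.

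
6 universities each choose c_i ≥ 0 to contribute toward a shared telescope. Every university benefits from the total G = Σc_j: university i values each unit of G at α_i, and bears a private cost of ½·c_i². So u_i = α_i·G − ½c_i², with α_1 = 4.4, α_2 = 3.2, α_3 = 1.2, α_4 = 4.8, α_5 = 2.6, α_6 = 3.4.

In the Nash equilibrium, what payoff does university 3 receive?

University i's FOC: ∂u_i/∂c_i = α_i − c_i = 0, so c_i* = α_i.
NE contributions = (4.4, 3.2, 1.2, 4.8, 2.6, 3.4); G = 19.6.
u_3 = α_3·G − ½·(c_3)² = 1.2·19.6 − ½·1.2² = 22.8.

22.8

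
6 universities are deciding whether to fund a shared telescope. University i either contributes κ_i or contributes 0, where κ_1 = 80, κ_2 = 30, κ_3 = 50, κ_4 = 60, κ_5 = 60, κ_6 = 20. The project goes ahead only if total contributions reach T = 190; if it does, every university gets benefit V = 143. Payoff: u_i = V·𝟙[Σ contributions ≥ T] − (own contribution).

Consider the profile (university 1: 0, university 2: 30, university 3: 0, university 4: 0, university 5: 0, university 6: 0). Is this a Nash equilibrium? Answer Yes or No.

Total = 30 < 190: not provided.
University 1 (pledges 0, payoff 0): pledging 80 → total 110, payoff -80. No gain.
University 2 (pledges 30, payoff -30): dropping to 0 → total 0, payoff 0. Profitable deviation.

No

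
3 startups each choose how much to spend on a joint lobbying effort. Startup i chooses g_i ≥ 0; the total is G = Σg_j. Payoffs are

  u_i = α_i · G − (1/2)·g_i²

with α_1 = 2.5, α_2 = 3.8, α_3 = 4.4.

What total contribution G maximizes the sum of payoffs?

Planner FOC: ∂(Σu_j)/∂g_i = (Σα_j) − g_i = 0, so g_i^SO = Σα_j = 10.7 for every i; G^SO = 32.1.

32.1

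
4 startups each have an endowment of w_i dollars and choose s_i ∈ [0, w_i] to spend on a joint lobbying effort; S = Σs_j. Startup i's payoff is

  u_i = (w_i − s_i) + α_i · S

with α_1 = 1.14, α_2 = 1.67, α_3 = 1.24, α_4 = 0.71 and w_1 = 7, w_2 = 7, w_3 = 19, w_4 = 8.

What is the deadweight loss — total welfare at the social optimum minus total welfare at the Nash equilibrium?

30.08

∂u_i/∂s_i = α_i − 1, so startup i contributes w_i if α_i > 1, else 0.
α_i > 1 for i ∈ {1, 2, 3}; NE contributions (7, 7, 19, 0), S = 33.
W^NE = Σw_i − S^NE + (Σα_i)·S^NE = 41 + 3.76·33 = 165.08.
Planner: ∂(Σu_j)/∂s_i = Σα_j − 1 = 3.76 > 0, so everyone contributes w_i; S^SO = 41, W^SO = 41 + 3.76·41 = 195.16.
Deadweight loss = 30.08.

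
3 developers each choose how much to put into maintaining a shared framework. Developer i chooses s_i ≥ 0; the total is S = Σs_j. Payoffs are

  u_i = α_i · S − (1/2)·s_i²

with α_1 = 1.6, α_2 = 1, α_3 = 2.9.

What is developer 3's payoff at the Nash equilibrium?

Developer i's FOC: ∂u_i/∂s_i = α_i − s_i = 0, so s_i* = α_i.
NE contributions = (1.6, 1, 2.9); S = 5.5.
u_3 = α_3·S − ½·(s_3)² = 2.9·5.5 − ½·2.9² = 11.745.

11.745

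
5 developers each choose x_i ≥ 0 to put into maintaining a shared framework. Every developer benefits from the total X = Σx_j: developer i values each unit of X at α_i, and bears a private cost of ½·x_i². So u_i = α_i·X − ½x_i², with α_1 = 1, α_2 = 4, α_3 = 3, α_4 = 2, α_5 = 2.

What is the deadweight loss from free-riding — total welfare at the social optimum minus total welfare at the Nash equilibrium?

Developer i's FOC: ∂u_i/∂x_i = α_i − x_i = 0, so x_i* = α_i.
NE contributions = (1, 4, 3, 2, 2); X = 12.
W^NE = (Σα)·X − ½Σα_i² = 12² − ½·34 = 127.
Planner sets x_i = Σα_j = 12 for every i, so X^SO = 5·12 = 60.
W^SO = (Σα)·X^SO − ½·5·(Σα)² = (5/2)·12² = 360.
Deadweight loss = W^SO − W^NE = 233.

233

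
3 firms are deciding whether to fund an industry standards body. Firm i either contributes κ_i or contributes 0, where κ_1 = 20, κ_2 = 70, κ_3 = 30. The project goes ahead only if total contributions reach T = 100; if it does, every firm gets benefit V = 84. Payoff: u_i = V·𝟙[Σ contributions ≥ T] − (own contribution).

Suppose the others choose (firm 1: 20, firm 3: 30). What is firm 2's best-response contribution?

Others' total = 50. Contributing 70 brings total to 120 ≥ 100: gain V − κ_2 = 14.
Best response: 70.

70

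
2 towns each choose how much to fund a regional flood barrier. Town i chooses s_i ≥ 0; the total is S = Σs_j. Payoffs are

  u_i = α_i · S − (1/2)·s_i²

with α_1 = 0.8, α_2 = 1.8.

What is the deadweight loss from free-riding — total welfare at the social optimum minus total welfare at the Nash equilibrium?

Town i's FOC: ∂u_i/∂s_i = α_i − s_i = 0, so s_i* = α_i.
NE contributions = (0.8, 1.8); S = 2.6.
W^NE = (Σα)·S − ½Σα_i² = 2.6² − ½·3.88 = 4.82.
Planner sets s_i = Σα_j = 2.6 for every i, so S^SO = 2·2.6 = 5.2.
W^SO = (Σα)·S^SO − ½·2·(Σα)² = (2/2)·2.6² = 6.76.
Deadweight loss = W^SO − W^NE = 1.94.

1.94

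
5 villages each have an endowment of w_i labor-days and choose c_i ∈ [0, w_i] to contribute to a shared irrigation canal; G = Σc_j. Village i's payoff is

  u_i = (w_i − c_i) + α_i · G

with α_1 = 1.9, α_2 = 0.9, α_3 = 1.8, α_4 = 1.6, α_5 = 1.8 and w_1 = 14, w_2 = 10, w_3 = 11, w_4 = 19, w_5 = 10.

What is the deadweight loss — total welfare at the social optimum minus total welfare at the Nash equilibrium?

∂u_i/∂c_i = α_i − 1, so village i contributes w_i if α_i > 1, else 0.
α_i > 1 for i ∈ {1, 3, 4, 5}; NE contributions (14, 0, 11, 19, 10), G = 54.
W^NE = Σw_i − G^NE + (Σα_i)·G^NE = 64 + 7·54 = 442.
Planner: ∂(Σu_j)/∂c_i = Σα_j − 1 = 7 > 0, so everyone contributes w_i; G^SO = 64, W^SO = 64 + 7·64 = 512.
Deadweight loss = 70.

70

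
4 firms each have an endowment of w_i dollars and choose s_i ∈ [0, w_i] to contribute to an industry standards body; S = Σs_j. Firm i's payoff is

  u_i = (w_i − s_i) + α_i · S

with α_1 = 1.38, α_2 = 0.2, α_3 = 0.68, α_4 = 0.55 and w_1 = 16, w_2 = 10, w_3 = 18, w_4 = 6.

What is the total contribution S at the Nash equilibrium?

∂u_i/∂s_i = α_i − 1, so firm i contributes w_i if α_i > 1, else 0.
α_i > 1 for i ∈ {1}; NE contributions (16, 0, 0, 0), S = 16.

16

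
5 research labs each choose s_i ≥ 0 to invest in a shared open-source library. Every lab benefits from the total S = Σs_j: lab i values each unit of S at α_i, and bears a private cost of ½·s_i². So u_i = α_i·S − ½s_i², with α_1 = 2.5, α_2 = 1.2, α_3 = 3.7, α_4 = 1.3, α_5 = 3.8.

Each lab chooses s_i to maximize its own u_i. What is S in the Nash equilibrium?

Lab i's FOC: ∂u_i/∂s_i = α_i − s_i = 0, so s_i* = α_i.
NE contributions = (2.5, 1.2, 3.7, 1.3, 3.8); S = 12.5.

12.5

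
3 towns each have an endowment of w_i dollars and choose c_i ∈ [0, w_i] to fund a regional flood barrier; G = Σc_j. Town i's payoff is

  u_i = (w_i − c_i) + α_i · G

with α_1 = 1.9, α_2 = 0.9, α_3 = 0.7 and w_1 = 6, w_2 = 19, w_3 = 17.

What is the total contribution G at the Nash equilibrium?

6

∂u_i/∂c_i = α_i − 1, so town i contributes w_i if α_i > 1, else 0.
α_i > 1 for i ∈ {1}; NE contributions (6, 0, 0), G = 6.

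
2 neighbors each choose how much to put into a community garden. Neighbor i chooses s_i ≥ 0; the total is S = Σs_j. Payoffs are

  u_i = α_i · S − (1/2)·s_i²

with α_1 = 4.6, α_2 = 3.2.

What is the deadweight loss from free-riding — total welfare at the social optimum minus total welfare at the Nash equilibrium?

Neighbor i's FOC: ∂u_i/∂s_i = α_i − s_i = 0, so s_i* = α_i.
NE contributions = (4.6, 3.2); S = 7.8.
W^NE = (Σα)·S − ½Σα_i² = 7.8² − ½·31.4 = 45.14.
Planner sets s_i = Σα_j = 7.8 for every i, so S^SO = 2·7.8 = 15.6.
W^SO = (Σα)·S^SO − ½·2·(Σα)² = (2/2)·7.8² = 60.84.
Deadweight loss = W^SO − W^NE = 15.7.

15.7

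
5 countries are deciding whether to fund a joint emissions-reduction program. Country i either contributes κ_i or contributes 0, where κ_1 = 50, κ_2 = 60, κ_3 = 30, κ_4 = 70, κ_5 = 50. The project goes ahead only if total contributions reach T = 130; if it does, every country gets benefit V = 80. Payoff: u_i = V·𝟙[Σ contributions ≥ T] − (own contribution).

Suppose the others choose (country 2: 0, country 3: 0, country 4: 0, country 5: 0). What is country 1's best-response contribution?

Others' total = 0. Even contributing 50 gives 50 < 130: no benefit either way.
Best response: 0.

0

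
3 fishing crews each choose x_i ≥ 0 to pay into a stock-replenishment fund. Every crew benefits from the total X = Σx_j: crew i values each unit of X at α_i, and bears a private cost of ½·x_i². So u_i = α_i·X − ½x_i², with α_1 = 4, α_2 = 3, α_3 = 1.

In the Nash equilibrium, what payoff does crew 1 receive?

24

Crew i's FOC: ∂u_i/∂x_i = α_i − x_i = 0, so x_i* = α_i.
NE contributions = (4, 3, 1); X = 8.
u_1 = α_1·X − ½·(x_1)² = 4·8 − ½·4² = 24.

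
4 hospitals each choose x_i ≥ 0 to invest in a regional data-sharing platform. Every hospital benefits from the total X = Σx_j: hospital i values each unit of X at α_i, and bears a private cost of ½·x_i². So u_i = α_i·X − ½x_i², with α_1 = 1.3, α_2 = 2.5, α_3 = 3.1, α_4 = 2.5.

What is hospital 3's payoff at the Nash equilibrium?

Hospital i's FOC: ∂u_i/∂x_i = α_i − x_i = 0, so x_i* = α_i.
NE contributions = (1.3, 2.5, 3.1, 2.5); X = 9.4.
u_3 = α_3·X − ½·(x_3)² = 3.1·9.4 − ½·3.1² = 24.335.

24.335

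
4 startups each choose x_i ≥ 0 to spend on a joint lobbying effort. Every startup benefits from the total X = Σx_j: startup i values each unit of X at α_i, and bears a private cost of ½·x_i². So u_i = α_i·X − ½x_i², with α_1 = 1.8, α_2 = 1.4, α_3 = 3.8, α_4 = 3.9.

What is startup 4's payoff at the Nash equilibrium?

34.905

Startup i's FOC: ∂u_i/∂x_i = α_i − x_i = 0, so x_i* = α_i.
NE contributions = (1.8, 1.4, 3.8, 3.9); X = 10.9.
u_4 = α_4·X − ½·(x_4)² = 3.9·10.9 − ½·3.9² = 34.905.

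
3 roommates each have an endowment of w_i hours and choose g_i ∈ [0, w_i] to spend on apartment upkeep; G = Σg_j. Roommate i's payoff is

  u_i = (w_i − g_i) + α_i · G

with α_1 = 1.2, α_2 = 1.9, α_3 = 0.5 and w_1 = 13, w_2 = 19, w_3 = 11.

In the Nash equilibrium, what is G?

∂u_i/∂g_i = α_i − 1, so roommate i contributes w_i if α_i > 1, else 0.
α_i > 1 for i ∈ {1, 2}; NE contributions (13, 19, 0), G = 32.

32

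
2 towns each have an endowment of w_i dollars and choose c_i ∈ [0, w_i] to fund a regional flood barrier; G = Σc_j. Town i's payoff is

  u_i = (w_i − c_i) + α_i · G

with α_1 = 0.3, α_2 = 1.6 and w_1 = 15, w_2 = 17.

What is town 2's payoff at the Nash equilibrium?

27.2

∂u_i/∂c_i = α_i − 1, so town i contributes w_i if α_i > 1, else 0.
α_i > 1 for i ∈ {2}; NE contributions (0, 17), G = 17.
u_2 = (17 − 17) + 1.6·17 = 27.2.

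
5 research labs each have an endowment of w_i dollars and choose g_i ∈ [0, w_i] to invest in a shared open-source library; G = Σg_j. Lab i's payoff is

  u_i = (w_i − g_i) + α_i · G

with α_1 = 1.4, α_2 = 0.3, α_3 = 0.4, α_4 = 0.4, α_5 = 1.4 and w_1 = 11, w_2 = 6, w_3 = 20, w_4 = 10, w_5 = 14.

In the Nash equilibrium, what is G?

25

∂u_i/∂g_i = α_i − 1, so lab i contributes w_i if α_i > 1, else 0.
α_i > 1 for i ∈ {1, 5}; NE contributions (11, 0, 0, 0, 14), G = 25.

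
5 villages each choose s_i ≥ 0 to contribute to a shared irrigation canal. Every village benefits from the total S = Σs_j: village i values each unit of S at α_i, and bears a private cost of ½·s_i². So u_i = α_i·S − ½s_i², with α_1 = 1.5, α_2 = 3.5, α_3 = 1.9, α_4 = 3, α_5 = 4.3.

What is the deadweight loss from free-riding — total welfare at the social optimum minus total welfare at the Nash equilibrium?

Village i's FOC: ∂u_i/∂s_i = α_i − s_i = 0, so s_i* = α_i.
NE contributions = (1.5, 3.5, 1.9, 3, 4.3); S = 14.2.
W^NE = (Σα)·S − ½Σα_i² = 14.2² − ½·45.6 = 178.84.
Planner sets s_i = Σα_j = 14.2 for every i, so S^SO = 5·14.2 = 71.
W^SO = (Σα)·S^SO − ½·5·(Σα)² = (5/2)·14.2² = 504.1.
Deadweight loss = W^SO − W^NE = 325.26.

325.26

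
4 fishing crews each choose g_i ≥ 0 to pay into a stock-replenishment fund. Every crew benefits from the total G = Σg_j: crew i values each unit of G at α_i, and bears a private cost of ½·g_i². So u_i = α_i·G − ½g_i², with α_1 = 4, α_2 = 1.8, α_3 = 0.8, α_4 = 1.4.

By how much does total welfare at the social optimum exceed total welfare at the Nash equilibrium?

74.92

Crew i's FOC: ∂u_i/∂g_i = α_i − g_i = 0, so g_i* = α_i.
NE contributions = (4, 1.8, 0.8, 1.4); G = 8.
W^NE = (Σα)·G − ½Σα_i² = 8² − ½·21.84 = 53.08.
Planner sets g_i = Σα_j = 8 for every i, so G^SO = 4·8 = 32.
W^SO = (Σα)·G^SO − ½·4·(Σα)² = (4/2)·8² = 128.
Deadweight loss = W^SO − W^NE = 74.92.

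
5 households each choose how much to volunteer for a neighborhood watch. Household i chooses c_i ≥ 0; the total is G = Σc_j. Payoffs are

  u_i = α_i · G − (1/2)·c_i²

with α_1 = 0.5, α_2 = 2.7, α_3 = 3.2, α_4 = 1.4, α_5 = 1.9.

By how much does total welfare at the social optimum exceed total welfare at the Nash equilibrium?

Household i's FOC: ∂u_i/∂c_i = α_i − c_i = 0, so c_i* = α_i.
NE contributions = (0.5, 2.7, 3.2, 1.4, 1.9); G = 9.7.
W^NE = (Σα)·G − ½Σα_i² = 9.7² − ½·23.35 = 82.415.
Planner sets c_i = Σα_j = 9.7 for every i, so G^SO = 5·9.7 = 48.5.
W^SO = (Σα)·G^SO − ½·5·(Σα)² = (5/2)·9.7² = 235.225.
Deadweight loss = W^SO − W^NE = 152.81.

152.81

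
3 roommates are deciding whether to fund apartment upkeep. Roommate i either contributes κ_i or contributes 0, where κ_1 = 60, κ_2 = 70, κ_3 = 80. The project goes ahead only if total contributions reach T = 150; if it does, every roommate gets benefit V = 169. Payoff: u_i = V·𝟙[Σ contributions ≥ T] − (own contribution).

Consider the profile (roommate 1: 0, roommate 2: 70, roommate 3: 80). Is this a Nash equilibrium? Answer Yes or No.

Total = 150 ≥ 150: provided.
Roommate 1 (pledges 0, payoff 169): pledging 60 → total 210, payoff 109. No gain.
Roommate 2 (pledges 70, payoff 99): dropping to 0 → total 80, payoff 0. No gain.
Roommate 3 (pledges 80, payoff 89): dropping to 0 → total 70, payoff 0. No gain.

Yes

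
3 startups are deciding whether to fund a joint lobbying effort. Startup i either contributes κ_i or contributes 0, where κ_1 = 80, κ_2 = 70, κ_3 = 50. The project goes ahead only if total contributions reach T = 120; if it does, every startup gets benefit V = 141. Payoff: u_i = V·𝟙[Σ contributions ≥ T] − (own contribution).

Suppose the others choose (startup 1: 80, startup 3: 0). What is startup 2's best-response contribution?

70

Others' total = 80. Contributing 70 brings total to 150 ≥ 120: gain V − κ_2 = 71.
Best response: 70.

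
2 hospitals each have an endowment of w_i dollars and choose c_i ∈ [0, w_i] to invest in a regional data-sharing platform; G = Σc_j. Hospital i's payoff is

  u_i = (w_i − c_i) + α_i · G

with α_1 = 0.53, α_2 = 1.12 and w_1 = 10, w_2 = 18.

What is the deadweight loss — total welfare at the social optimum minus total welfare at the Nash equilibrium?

6.5

∂u_i/∂c_i = α_i − 1, so hospital i contributes w_i if α_i > 1, else 0.
α_i > 1 for i ∈ {2}; NE contributions (0, 18), G = 18.
W^NE = Σw_i − G^NE + (Σα_i)·G^NE = 28 + 0.65·18 = 39.7.
Planner: ∂(Σu_j)/∂c_i = Σα_j − 1 = 0.65 > 0, so everyone contributes w_i; G^SO = 28, W^SO = 28 + 0.65·28 = 46.2.
Deadweight loss = 6.5.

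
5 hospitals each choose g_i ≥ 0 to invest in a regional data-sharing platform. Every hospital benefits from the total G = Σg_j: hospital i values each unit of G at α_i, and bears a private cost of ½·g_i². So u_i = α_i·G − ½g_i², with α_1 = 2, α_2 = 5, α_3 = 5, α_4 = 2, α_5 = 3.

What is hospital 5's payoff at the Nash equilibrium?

46.5

Hospital i's FOC: ∂u_i/∂g_i = α_i − g_i = 0, so g_i* = α_i.
NE contributions = (2, 5, 5, 2, 3); G = 17.
u_5 = α_5·G − ½·(g_5)² = 3·17 − ½·3² = 46.5.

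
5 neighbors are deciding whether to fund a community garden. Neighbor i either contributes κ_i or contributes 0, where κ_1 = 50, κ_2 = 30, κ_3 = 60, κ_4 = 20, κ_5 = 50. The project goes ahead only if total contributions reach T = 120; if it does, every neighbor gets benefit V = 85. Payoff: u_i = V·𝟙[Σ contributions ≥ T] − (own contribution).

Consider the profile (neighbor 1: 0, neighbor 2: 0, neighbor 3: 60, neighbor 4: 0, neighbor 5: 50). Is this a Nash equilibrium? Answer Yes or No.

No

Total = 110 < 120: not provided.
Neighbor 1 (pledges 0, payoff 0): pledging 50 → total 160, payoff 35. Profitable deviation.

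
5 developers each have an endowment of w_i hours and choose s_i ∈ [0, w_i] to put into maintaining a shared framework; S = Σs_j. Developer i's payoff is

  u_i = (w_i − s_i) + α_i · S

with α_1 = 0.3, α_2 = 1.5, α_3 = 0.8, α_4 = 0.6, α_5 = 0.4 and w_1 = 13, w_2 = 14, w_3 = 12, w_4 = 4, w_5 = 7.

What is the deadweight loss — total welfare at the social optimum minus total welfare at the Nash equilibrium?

93.6

∂u_i/∂s_i = α_i − 1, so developer i contributes w_i if α_i > 1, else 0.
α_i > 1 for i ∈ {2}; NE contributions (0, 14, 0, 0, 0), S = 14.
W^NE = Σw_i − S^NE + (Σα_i)·S^NE = 50 + 2.6·14 = 86.4.
Planner: ∂(Σu_j)/∂s_i = Σα_j − 1 = 2.6 > 0, so everyone contributes w_i; S^SO = 50, W^SO = 50 + 2.6·50 = 180.
Deadweight loss = 93.6.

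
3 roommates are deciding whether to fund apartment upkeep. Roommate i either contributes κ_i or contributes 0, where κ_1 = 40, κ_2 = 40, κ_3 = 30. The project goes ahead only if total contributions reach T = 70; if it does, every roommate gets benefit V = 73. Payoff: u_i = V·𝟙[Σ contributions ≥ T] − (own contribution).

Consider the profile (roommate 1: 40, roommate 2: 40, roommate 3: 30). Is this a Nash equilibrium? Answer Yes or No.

No

Total = 110 ≥ 70: provided.
Roommate 1 (pledges 40, payoff 33): dropping to 0 → total 70, payoff 73. Profitable deviation.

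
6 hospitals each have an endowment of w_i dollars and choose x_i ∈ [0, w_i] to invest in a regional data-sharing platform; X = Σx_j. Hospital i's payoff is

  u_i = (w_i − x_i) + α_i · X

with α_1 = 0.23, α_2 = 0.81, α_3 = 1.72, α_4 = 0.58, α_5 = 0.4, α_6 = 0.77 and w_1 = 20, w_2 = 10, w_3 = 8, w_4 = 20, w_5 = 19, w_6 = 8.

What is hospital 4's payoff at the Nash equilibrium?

24.64

∂u_i/∂x_i = α_i − 1, so hospital i contributes w_i if α_i > 1, else 0.
α_i > 1 for i ∈ {3}; NE contributions (0, 0, 8, 0, 0, 0), X = 8.
u_4 = (20 − 0) + 0.58·8 = 24.64.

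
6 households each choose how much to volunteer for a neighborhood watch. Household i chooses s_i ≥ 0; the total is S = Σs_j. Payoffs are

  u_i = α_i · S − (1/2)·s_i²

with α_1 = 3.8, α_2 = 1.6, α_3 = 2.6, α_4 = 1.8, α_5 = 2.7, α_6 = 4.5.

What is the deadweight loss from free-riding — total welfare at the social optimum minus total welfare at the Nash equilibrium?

Household i's FOC: ∂u_i/∂s_i = α_i − s_i = 0, so s_i* = α_i.
NE contributions = (3.8, 1.6, 2.6, 1.8, 2.7, 4.5); S = 17.
W^NE = (Σα)·S − ½Σα_i² = 17² − ½·54.54 = 261.73.
Planner sets s_i = Σα_j = 17 for every i, so S^SO = 6·17 = 102.
W^SO = (Σα)·S^SO − ½·6·(Σα)² = (6/2)·17² = 867.
Deadweight loss = W^SO − W^NE = 605.27.

605.27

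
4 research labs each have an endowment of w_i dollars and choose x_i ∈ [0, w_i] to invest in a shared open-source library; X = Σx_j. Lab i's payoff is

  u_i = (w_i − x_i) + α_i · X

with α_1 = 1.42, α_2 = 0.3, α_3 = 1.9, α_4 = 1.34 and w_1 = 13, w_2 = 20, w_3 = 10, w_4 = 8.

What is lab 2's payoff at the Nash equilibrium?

29.3

∂u_i/∂x_i = α_i − 1, so lab i contributes w_i if α_i > 1, else 0.
α_i > 1 for i ∈ {1, 3, 4}; NE contributions (13, 0, 10, 8), X = 31.
u_2 = (20 − 0) + 0.3·31 = 29.3.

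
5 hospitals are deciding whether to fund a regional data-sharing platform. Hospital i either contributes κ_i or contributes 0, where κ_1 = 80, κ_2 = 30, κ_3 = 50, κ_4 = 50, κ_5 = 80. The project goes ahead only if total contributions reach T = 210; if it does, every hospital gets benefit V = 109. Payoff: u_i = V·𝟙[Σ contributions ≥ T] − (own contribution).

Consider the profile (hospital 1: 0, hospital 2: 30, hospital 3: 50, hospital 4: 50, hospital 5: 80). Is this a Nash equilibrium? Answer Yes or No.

Total = 210 ≥ 210: provided.
Hospital 1 (pledges 0, payoff 109): pledging 80 → total 290, payoff 29. No gain.
Hospital 2 (pledges 30, payoff 79): dropping to 0 → total 180, payoff 0. No gain.
Hospital 3 (pledges 50, payoff 59): dropping to 0 → total 160, payoff 0. No gain.
Hospital 4 (pledges 50, payoff 59): dropping to 0 → total 160, payoff 0. No gain.
Hospital 5 (pledges 80, payoff 29): dropping to 0 → total 130, payoff 0. No gain.

Yes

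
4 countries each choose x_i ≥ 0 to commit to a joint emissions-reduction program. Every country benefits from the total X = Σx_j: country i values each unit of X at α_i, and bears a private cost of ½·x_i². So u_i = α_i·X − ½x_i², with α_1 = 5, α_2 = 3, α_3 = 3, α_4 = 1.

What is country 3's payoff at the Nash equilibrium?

31.5

Country i's FOC: ∂u_i/∂x_i = α_i − x_i = 0, so x_i* = α_i.
NE contributions = (5, 3, 3, 1); X = 12.
u_3 = α_3·X − ½·(x_3)² = 3·12 − ½·3² = 31.5.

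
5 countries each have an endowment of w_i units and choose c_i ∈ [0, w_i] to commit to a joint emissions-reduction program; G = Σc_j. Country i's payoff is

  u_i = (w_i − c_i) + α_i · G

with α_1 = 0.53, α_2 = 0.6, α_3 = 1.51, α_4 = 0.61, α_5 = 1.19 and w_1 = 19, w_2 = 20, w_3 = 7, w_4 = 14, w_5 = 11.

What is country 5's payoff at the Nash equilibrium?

∂u_i/∂c_i = α_i − 1, so country i contributes w_i if α_i > 1, else 0.
α_i > 1 for i ∈ {3, 5}; NE contributions (0, 0, 7, 0, 11), G = 18.
u_5 = (11 − 11) + 1.19·18 = 21.42.

21.42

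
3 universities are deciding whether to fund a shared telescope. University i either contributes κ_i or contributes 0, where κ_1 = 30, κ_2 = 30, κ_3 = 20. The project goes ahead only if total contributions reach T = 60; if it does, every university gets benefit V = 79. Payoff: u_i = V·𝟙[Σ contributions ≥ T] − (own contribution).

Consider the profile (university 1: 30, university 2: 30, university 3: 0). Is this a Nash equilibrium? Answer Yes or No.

Total = 60 ≥ 60: provided.
University 1 (pledges 30, payoff 49): dropping to 0 → total 30, payoff 0. No gain.
University 2 (pledges 30, payoff 49): dropping to 0 → total 30, payoff 0. No gain.
University 3 (pledges 0, payoff 79): pledging 20 → total 80, payoff 59. No gain.

Yes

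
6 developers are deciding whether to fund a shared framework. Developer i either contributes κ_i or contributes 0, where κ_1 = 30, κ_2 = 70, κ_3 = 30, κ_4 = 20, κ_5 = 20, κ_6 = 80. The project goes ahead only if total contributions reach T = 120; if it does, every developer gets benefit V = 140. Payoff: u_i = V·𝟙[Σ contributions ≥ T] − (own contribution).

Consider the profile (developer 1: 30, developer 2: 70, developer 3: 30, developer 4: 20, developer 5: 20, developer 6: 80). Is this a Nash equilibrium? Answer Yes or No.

No

Total = 250 ≥ 120: provided.
Developer 1 (pledges 30, payoff 110): dropping to 0 → total 220, payoff 140. Profitable deviation.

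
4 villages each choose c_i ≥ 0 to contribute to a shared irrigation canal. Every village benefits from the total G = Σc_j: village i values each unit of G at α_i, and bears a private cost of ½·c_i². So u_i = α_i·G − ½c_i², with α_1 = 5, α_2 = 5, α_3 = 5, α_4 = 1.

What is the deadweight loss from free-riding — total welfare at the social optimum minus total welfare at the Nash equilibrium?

294

Village i's FOC: ∂u_i/∂c_i = α_i − c_i = 0, so c_i* = α_i.
NE contributions = (5, 5, 5, 1); G = 16.
W^NE = (Σα)·G − ½Σα_i² = 16² − ½·76 = 218.
Planner sets c_i = Σα_j = 16 for every i, so G^SO = 4·16 = 64.
W^SO = (Σα)·G^SO − ½·4·(Σα)² = (4/2)·16² = 512.
Deadweight loss = W^SO − W^NE = 294.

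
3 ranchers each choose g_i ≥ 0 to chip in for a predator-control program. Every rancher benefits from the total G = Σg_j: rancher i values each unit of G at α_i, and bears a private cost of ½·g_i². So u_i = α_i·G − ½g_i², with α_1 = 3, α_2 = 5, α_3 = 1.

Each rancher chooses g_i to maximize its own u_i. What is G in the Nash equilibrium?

Rancher i's FOC: ∂u_i/∂g_i = α_i − g_i = 0, so g_i* = α_i.
NE contributions = (3, 5, 1); G = 9.

9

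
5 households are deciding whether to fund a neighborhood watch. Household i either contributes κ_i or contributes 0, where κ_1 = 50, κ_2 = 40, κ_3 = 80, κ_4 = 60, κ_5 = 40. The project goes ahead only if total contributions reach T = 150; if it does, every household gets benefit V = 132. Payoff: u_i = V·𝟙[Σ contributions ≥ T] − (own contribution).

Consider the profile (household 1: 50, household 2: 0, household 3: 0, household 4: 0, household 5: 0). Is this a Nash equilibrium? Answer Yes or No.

Total = 50 < 150: not provided.
Household 1 (pledges 50, payoff -50): dropping to 0 → total 0, payoff 0. Profitable deviation.

No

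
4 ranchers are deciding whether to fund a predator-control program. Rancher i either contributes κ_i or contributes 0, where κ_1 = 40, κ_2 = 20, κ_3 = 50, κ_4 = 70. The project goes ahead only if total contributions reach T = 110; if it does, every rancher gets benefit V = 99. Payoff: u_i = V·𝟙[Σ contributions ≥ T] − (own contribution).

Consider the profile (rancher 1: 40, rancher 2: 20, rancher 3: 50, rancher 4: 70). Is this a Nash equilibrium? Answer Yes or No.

Total = 180 ≥ 110: provided.
Rancher 1 (pledges 40, payoff 59): dropping to 0 → total 140, payoff 99. Profitable deviation.

No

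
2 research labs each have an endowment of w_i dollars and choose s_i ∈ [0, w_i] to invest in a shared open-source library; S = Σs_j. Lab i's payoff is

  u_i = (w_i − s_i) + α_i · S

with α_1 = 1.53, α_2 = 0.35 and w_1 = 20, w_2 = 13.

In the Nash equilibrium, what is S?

20

∂u_i/∂s_i = α_i − 1, so lab i contributes w_i if α_i > 1, else 0.
α_i > 1 for i ∈ {1}; NE contributions (20, 0), S = 20.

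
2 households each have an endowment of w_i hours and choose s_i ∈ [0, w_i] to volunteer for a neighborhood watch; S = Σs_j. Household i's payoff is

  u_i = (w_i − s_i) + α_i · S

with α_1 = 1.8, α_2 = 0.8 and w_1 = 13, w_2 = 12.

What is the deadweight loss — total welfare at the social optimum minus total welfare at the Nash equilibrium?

19.2

∂u_i/∂s_i = α_i − 1, so household i contributes w_i if α_i > 1, else 0.
α_i > 1 for i ∈ {1}; NE contributions (13, 0), S = 13.
W^NE = Σw_i − S^NE + (Σα_i)·S^NE = 25 + 1.6·13 = 45.8.
Planner: ∂(Σu_j)/∂s_i = Σα_j − 1 = 1.6 > 0, so everyone contributes w_i; S^SO = 25, W^SO = 25 + 1.6·25 = 65.
Deadweight loss = 19.2.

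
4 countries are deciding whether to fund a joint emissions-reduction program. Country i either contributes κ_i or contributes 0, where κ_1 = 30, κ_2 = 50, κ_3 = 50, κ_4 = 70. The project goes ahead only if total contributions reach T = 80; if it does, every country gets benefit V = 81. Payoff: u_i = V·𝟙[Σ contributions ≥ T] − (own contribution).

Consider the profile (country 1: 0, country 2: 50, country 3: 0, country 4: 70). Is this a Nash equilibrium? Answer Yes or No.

Yes

Total = 120 ≥ 80: provided.
Country 1 (pledges 0, payoff 81): pledging 30 → total 150, payoff 51. No gain.
Country 2 (pledges 50, payoff 31): dropping to 0 → total 70, payoff 0. No gain.
Country 3 (pledges 0, payoff 81): pledging 50 → total 170, payoff 31. No gain.
Country 4 (pledges 70, payoff 11): dropping to 0 → total 50, payoff 0. No gain.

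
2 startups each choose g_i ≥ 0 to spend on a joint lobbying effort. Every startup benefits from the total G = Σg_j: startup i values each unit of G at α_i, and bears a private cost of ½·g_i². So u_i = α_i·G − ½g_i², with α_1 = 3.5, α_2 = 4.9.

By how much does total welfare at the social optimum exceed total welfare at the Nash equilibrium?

18.13

Startup i's FOC: ∂u_i/∂g_i = α_i − g_i = 0, so g_i* = α_i.
NE contributions = (3.5, 4.9); G = 8.4.
W^NE = (Σα)·G − ½Σα_i² = 8.4² − ½·36.26 = 52.43.
Planner sets g_i = Σα_j = 8.4 for every i, so G^SO = 2·8.4 = 16.8.
W^SO = (Σα)·G^SO − ½·2·(Σα)² = (2/2)·8.4² = 70.56.
Deadweight loss = W^SO − W^NE = 18.13.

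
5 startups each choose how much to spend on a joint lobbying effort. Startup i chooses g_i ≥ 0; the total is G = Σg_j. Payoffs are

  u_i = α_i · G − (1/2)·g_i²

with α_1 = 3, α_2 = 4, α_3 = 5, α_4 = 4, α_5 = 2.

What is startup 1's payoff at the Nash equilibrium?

49.5

Startup i's FOC: ∂u_i/∂g_i = α_i − g_i = 0, so g_i* = α_i.
NE contributions = (3, 4, 5, 4, 2); G = 18.
u_1 = α_1·G − ½·(g_1)² = 3·18 − ½·3² = 49.5.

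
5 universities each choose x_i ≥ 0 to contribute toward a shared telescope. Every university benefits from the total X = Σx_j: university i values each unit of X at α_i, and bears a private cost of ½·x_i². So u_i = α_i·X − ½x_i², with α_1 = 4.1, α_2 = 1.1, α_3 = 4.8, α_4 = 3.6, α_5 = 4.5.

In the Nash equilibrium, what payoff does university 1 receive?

University i's FOC: ∂u_i/∂x_i = α_i − x_i = 0, so x_i* = α_i.
NE contributions = (4.1, 1.1, 4.8, 3.6, 4.5); X = 18.1.
u_1 = α_1·X − ½·(x_1)² = 4.1·18.1 − ½·4.1² = 65.805.

65.805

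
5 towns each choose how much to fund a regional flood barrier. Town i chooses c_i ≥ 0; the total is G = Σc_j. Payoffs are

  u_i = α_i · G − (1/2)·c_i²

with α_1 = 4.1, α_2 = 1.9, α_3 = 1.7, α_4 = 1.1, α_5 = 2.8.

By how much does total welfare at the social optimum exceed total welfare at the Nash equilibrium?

218.02

Town i's FOC: ∂u_i/∂c_i = α_i − c_i = 0, so c_i* = α_i.
NE contributions = (4.1, 1.9, 1.7, 1.1, 2.8); G = 11.6.
W^NE = (Σα)·G − ½Σα_i² = 11.6² − ½·32.36 = 118.38.
Planner sets c_i = Σα_j = 11.6 for every i, so G^SO = 5·11.6 = 58.
W^SO = (Σα)·G^SO − ½·5·(Σα)² = (5/2)·11.6² = 336.4.
Deadweight loss = W^SO − W^NE = 218.02.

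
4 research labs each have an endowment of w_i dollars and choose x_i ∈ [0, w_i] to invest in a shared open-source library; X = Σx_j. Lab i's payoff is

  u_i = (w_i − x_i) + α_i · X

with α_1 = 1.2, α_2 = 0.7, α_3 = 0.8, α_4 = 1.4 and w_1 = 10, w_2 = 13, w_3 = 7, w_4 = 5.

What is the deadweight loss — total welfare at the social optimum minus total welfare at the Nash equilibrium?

∂u_i/∂x_i = α_i − 1, so lab i contributes w_i if α_i > 1, else 0.
α_i > 1 for i ∈ {1, 4}; NE contributions (10, 0, 0, 5), X = 15.
W^NE = Σw_i − X^NE + (Σα_i)·X^NE = 35 + 3.1·15 = 81.5.
Planner: ∂(Σu_j)/∂x_i = Σα_j − 1 = 3.1 > 0, so everyone contributes w_i; X^SO = 35, W^SO = 35 + 3.1·35 = 143.5.
Deadweight loss = 62.

62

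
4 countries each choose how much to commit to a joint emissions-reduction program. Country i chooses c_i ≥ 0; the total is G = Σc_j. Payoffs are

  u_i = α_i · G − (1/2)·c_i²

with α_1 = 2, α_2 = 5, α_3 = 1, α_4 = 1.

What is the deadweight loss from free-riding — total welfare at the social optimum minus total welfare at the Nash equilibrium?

96.5

Country i's FOC: ∂u_i/∂c_i = α_i − c_i = 0, so c_i* = α_i.
NE contributions = (2, 5, 1, 1); G = 9.
W^NE = (Σα)·G − ½Σα_i² = 9² − ½·31 = 65.5.
Planner sets c_i = Σα_j = 9 for every i, so G^SO = 4·9 = 36.
W^SO = (Σα)·G^SO − ½·4·(Σα)² = (4/2)·9² = 162.
Deadweight loss = W^SO − W^NE = 96.5.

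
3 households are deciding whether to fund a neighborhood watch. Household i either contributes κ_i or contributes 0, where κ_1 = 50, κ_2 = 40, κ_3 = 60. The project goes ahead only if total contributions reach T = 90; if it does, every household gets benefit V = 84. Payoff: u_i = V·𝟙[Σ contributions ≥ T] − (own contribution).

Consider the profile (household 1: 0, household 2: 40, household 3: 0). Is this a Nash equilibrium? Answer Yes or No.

No

Total = 40 < 90: not provided.
Household 1 (pledges 0, payoff 0): pledging 50 → total 90, payoff 34. Profitable deviation.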